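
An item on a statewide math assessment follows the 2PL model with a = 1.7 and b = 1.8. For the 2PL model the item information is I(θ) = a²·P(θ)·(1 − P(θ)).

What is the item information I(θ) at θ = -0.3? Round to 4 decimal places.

P = 1/(1+e^{3.5700}) = 0.0274
P(1−P) = 0.0274 × 0.9726 = 0.0266
I = a² × P(1−P) = 1.7² × 0.0266 = 0.07697

0.0770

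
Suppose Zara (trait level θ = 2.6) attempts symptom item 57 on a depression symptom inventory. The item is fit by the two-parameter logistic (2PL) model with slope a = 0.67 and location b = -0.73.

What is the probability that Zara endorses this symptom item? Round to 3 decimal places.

P(θ) = 1 / (1 + exp(−a(θ − b)))
Exponent: 0.67 × (2.6 − (-0.73)) = 2.2311
1/(1 + e^{-2.2311}) = 0.9030

0.903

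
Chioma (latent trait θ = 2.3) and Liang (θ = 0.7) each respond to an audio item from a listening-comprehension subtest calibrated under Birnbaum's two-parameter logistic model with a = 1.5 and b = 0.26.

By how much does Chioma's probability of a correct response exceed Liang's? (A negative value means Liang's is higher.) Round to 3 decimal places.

P(θ) = 1 / (1 + exp(−a(θ − b)))
P(Chioma) = 0.9552  [exponent 3.0600]
P(Liang) = 0.6593  [exponent 0.6600]
Difference = 0.9552 − 0.6593 = 0.2960

0.296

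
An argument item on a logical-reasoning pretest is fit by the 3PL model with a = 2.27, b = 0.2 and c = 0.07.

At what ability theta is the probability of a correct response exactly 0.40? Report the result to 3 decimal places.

P(theta) = c + (1 − c) · 1 / (1 + exp(−a(theta − b)))
Remove guessing floor: (0.40 − 0.07)/(1 − 0.07) = 0.3548
logit = ln(0.3548/0.6452) = -0.5978
theta = b + logit/(a) = 0.2 + (-0.5978)/2.2700 = -0.0634

-0.063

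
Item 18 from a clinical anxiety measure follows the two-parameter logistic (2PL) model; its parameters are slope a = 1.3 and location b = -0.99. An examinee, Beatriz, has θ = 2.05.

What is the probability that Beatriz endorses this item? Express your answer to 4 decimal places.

P(θ) = 1 / (1 + exp(−a(θ − b)))
Exponent: 1.3 × (2.05 − (-0.99)) = 3.9520
1/(1 + e^{-3.9520}) = 0.9811

0.9811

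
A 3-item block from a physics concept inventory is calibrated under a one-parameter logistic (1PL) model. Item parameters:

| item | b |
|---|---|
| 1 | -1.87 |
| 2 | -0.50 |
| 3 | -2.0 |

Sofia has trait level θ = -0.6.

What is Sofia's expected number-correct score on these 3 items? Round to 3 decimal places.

P(θ) = 1 / (1 + exp(−(θ − b)))
P_1 = 1/(1+e^{-1.2700}) = 0.7807
P_2 = 1/(1+e^{0.1000}) = 0.4750
P_3 = 1/(1+e^{-1.4000}) = 0.8022
E[score] = 0.7807 + 0.4750 + 0.8022 = 2.0579

2.058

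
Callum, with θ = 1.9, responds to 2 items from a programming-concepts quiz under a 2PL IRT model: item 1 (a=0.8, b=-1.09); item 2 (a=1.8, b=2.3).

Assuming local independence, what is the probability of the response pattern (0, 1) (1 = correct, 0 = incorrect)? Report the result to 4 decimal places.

0.0274

P(θ) = 1 / (1 + exp(−a(θ − b)))
P_1 = 1/(1+e^{-2.3920}) = 0.9162
P_2 = 1/(1+e^{0.7200}) = 0.3274
L = (1−P_1) × P_2 = 0.0838 × 0.3274 = 0.02743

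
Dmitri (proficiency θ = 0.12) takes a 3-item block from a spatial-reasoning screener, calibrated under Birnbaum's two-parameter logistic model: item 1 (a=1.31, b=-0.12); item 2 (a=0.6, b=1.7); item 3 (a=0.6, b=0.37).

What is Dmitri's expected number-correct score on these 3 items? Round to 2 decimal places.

P(θ) = 1 / (1 + exp(−a(θ − b)))
P_1 = 1/(1+e^{-0.3144}) = 0.5780
P_2 = 1/(1+e^{0.9480}) = 0.2793
P_3 = 1/(1+e^{0.1500}) = 0.4626
E[score] = 0.5780 + 0.2793 + 0.4626 = 1.3198

1.32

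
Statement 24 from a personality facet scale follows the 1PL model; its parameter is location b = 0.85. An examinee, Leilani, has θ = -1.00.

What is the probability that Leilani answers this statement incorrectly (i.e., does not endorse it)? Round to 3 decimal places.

0.864

P(θ) = 1 / (1 + exp(−(θ − b)))
Exponent: (-1.00 − 0.85) = -1.8500
1/(1 + e^{1.8500}) = 0.1359
P = 0.1359
P(incorrect) = 1 − 0.1359 = 0.8641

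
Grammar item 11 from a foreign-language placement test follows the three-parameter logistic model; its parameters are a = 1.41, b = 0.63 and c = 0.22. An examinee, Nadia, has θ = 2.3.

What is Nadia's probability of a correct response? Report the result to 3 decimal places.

0.932

P(θ) = c + (1 − c) · 1 / (1 + exp(−a(θ − b)))
Exponent: 1.41 × (2.3 − 0.63) = 2.3547
1/(1 + e^{-2.3547}) = 0.9133
P = 0.22 + 0.78 × 0.9133 = 0.9324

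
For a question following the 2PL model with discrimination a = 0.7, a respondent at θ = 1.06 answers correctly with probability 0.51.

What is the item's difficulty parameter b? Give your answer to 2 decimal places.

1.00

P(θ) = 1 / (1 + exp(−a(θ − b)))
logit(0.51) = ln(0.51/0.49) = 0.0400
b = θ − logit/(a) = 1.06 − 0.0400/0.7000 = 1.0028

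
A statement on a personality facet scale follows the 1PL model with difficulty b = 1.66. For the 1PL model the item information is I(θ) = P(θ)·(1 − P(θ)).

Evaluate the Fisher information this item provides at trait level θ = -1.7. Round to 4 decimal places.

P = 1/(1+e^{3.3600}) = 0.0336
P(1−P) = 0.0336 × 0.9664 = 0.0324
I = P(1−P) = 0.03244

0.0324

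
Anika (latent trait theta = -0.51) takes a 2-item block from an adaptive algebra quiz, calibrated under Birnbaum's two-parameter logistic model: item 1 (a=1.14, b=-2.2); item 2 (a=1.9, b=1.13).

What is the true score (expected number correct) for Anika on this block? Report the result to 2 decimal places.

P(theta) = 1 / (1 + exp(−a(theta − b)))
P_1 = 1/(1+e^{-1.9266}) = 0.8729
P_2 = 1/(1+e^{3.1160}) = 0.0425
E[score] = 0.8729 + 0.0425 = 0.9153

0.92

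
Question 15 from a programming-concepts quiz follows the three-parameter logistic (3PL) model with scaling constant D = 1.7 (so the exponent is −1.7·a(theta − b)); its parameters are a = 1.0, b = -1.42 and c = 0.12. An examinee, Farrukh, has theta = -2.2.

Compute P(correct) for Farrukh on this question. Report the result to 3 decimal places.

0.305

P(theta) = c + (1 − c) · 1 / (1 + exp(−D·a(theta − b)))
Exponent: 1.7 × 1.0 × (-2.2 − (-1.42)) = -1.3260
1/(1 + e^{1.3260}) = 0.2098
P = 0.12 + 0.88 × 0.2098 = 0.3046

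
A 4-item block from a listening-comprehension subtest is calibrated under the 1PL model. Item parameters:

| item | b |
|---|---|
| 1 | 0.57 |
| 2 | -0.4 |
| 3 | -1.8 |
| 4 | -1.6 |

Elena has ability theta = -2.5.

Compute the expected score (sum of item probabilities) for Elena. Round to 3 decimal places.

0.774

P(theta) = 1 / (1 + exp(−(theta − b)))
P_1 = 1/(1+e^{3.0700}) = 0.0444
P_2 = 1/(1+e^{2.1000}) = 0.1091
P_3 = 1/(1+e^{0.7000}) = 0.3318
P_4 = 1/(1+e^{0.9000}) = 0.2891
E[score] = 0.0444 + 0.1091 + 0.3318 + 0.2891 = 0.7743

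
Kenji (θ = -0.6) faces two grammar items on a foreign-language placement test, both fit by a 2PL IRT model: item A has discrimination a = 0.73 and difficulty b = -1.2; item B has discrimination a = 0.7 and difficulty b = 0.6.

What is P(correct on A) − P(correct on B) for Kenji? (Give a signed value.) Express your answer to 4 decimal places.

0.3062

P(θ) = 1 / (1 + exp(−a(θ − b)))
P_A = 0.6078
P_B = 0.3015
P_A − P_B = 0.3062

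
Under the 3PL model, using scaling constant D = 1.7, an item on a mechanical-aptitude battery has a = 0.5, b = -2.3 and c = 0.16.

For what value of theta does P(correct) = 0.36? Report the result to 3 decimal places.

P(theta) = c + (1 − c) · 1 / (1 + exp(−D·a(theta − b)))
Remove guessing floor: (0.36 − 0.16)/(1 − 0.16) = 0.2381
logit = ln(0.2381/0.7619) = -1.1632
theta = b + logit/(1.7·a) = -2.3 + (-1.1632)/0.8500 = -3.6684

-3.668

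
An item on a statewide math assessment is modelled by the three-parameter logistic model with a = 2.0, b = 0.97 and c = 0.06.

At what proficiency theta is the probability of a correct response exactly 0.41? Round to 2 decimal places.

P(theta) = c + (1 − c) · 1 / (1 + exp(−a(theta − b)))
Remove guessing floor: (0.41 − 0.06)/(1 − 0.06) = 0.3723
logit = ln(0.3723/0.6277) = -0.5222
theta = b + logit/(a) = 0.97 + (-0.5222)/2.0000 = 0.7089

0.71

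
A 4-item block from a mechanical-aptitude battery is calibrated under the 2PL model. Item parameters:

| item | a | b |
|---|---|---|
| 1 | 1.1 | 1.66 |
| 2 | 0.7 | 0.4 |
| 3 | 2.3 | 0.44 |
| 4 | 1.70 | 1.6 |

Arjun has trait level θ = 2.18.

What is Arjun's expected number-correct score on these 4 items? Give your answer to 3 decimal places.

3.126

P(θ) = 1 / (1 + exp(−a(θ − b)))
P_1 = 1/(1+e^{-0.5720}) = 0.6392
P_2 = 1/(1+e^{-1.2460}) = 0.7766
P_3 = 1/(1+e^{-4.0020}) = 0.9820
P_4 = 1/(1+e^{-0.9860}) = 0.7283
E[score] = 0.6392 + 0.7766 + 0.9820 + 0.7283 = 3.1262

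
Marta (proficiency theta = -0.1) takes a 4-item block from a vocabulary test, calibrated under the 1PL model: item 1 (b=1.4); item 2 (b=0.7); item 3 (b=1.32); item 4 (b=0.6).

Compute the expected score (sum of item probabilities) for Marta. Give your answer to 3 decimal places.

P(theta) = 1 / (1 + exp(−(theta − b)))
P_1 = 1/(1+e^{1.5000}) = 0.1824
P_2 = 1/(1+e^{0.8000}) = 0.3100
P_3 = 1/(1+e^{1.4200}) = 0.1947
P_4 = 1/(1+e^{0.7000}) = 0.3318
E[score] = 0.1824 + 0.3100 + 0.1947 + 0.3318 = 1.0189

1.019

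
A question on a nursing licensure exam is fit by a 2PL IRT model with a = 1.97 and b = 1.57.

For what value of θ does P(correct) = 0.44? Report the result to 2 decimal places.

P(θ) = 1 / (1 + exp(−a(θ − b)))
logit = ln(0.4400/0.5600) = -0.2412
θ = b + logit/(a) = 1.57 + (-0.2412)/1.9700 = 1.4476

1.45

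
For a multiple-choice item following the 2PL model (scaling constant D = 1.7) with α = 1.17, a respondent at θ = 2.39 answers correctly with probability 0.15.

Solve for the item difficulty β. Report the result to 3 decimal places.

3.262

P(θ) = 1 / (1 + exp(−D·α(θ − β)))
logit(0.15) = ln(0.15/0.85) = -1.7346
β = θ − logit/(1.7·α) = 2.39 − (-1.7346)/1.9890 = 3.2621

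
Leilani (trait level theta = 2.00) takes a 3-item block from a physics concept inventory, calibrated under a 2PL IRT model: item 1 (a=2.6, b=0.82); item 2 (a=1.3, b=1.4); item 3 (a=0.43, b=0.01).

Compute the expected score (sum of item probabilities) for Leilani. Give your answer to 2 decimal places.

P(theta) = 1 / (1 + exp(−a(theta − b)))
P_1 = 1/(1+e^{-3.0680}) = 0.9556
P_2 = 1/(1+e^{-0.7800}) = 0.6857
P_3 = 1/(1+e^{-0.8557}) = 0.7018
E[score] = 0.9556 + 0.6857 + 0.7018 = 2.3430

2.34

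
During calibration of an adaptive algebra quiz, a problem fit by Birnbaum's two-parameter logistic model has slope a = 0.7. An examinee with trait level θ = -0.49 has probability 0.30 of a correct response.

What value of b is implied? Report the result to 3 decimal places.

0.720

P(θ) = 1 / (1 + exp(−a(θ − b)))
logit(0.30) = ln(0.30/0.70) = -0.8473
b = θ − logit/(a) = -0.49 − (-0.8473)/0.7000 = 0.7204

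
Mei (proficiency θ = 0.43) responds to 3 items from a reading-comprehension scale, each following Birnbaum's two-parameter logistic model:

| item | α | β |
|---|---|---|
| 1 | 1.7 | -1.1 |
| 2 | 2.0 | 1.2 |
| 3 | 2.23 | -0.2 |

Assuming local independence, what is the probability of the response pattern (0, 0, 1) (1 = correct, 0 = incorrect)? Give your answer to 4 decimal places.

0.0457

P(θ) = 1 / (1 + exp(−α(θ − β)))
P_1 = 1/(1+e^{-2.6010}) = 0.9309
P_2 = 1/(1+e^{1.5400}) = 0.1765
P_3 = 1/(1+e^{-1.4049}) = 0.8030
L = (1−P_1) × (1−P_2) × P_3 = 0.0691 × 0.8235 × 0.8030 = 0.04567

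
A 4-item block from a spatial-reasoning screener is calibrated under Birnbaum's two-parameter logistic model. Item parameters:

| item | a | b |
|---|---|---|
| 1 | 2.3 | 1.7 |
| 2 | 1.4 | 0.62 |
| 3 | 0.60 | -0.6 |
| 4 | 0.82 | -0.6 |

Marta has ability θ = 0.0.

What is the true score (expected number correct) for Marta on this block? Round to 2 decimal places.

P(θ) = 1 / (1 + exp(−a(θ − b)))
P_1 = 1/(1+e^{3.9100}) = 0.0196
P_2 = 1/(1+e^{0.8680}) = 0.2957
P_3 = 1/(1+e^{-0.3600}) = 0.5890
P_4 = 1/(1+e^{-0.4920}) = 0.6206
E[score] = 0.0196 + 0.2957 + 0.5890 + 0.6206 = 1.5249

1.52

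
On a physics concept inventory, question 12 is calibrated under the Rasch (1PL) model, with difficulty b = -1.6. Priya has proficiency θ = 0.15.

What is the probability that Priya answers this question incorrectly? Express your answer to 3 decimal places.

P(θ) = 1 / (1 + exp(−(θ − b)))
Exponent: (0.15 − (-1.6)) = 1.7500
1/(1 + e^{-1.7500}) = 0.8520
P = 0.8520
P(incorrect) = 1 − 0.8520 = 0.1480

0.148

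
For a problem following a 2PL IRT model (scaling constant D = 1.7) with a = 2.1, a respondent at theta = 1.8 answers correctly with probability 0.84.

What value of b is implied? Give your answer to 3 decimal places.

P(theta) = 1 / (1 + exp(−D·a(theta − b)))
logit(0.84) = ln(0.84/0.16) = 1.6582
b = theta − logit/(1.7·a) = 1.8 − 1.6582/3.5700 = 1.3355

1.336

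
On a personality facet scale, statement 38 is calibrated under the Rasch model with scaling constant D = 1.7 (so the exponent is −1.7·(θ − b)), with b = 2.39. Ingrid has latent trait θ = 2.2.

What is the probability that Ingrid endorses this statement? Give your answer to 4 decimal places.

P(θ) = 1 / (1 + exp(−D·(θ − b)))
Exponent: 1.7 × (2.2 − 2.39) = -0.3230
1/(1 + e^{0.3230}) = 0.4199
P = 0.4199

0.4199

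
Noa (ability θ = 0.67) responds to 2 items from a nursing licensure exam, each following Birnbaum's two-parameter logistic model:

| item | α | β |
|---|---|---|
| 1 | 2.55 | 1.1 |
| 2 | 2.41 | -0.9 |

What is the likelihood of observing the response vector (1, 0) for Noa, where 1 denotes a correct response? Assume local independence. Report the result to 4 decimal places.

0.0056

P(θ) = 1 / (1 + exp(−α(θ − β)))
P_1 = 1/(1+e^{1.0965}) = 0.2504
P_2 = 1/(1+e^{-3.7837}) = 0.9778
L = P_1 × (1−P_2) = 0.2504 × 0.0222 = 0.00557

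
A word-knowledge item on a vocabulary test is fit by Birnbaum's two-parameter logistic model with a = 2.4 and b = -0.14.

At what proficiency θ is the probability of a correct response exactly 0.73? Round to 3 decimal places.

P(θ) = 1 / (1 + exp(−a(θ − b)))
logit = ln(0.7300/0.2700) = 0.9946
θ = b + logit/(a) = -0.14 + 0.9946/2.4000 = 0.2744

0.274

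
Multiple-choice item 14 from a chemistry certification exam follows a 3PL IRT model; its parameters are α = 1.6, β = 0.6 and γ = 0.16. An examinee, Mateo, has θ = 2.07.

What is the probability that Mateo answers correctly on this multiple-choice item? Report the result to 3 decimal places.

P(θ) = γ + (1 − γ) · 1 / (1 + exp(−α(θ − β)))
Exponent: 1.6 × (2.07 − 0.6) = 2.3520
1/(1 + e^{-2.3520}) = 0.9131
P = 0.16 + 0.84 × 0.9131 = 0.9270

0.927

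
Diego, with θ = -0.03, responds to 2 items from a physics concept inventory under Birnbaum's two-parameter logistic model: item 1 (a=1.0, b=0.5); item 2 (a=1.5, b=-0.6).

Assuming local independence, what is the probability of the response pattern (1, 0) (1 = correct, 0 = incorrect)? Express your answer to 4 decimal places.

0.1106

P(θ) = 1 / (1 + exp(−a(θ − b)))
P_1 = 1/(1+e^{0.5300}) = 0.3705
P_2 = 1/(1+e^{-0.8550}) = 0.7016
L = P_1 × (1−P_2) = 0.3705 × 0.2984 = 0.11056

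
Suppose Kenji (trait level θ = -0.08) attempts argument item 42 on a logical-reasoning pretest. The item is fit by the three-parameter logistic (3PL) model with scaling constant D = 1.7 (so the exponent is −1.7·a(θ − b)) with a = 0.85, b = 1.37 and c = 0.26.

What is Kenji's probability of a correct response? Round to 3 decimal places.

P(θ) = c + (1 − c) · 1 / (1 + exp(−D·a(θ − b)))
Exponent: 1.7 × 0.85 × (-0.08 − 1.37) = -2.0953
1/(1 + e^{2.0953}) = 0.1096
P = 0.26 + 0.74 × 0.1096 = 0.3411

0.341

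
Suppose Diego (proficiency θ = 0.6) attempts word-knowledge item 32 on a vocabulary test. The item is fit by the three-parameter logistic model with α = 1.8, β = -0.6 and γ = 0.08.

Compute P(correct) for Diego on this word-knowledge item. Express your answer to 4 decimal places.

0.9049

P(θ) = γ + (1 − γ) · 1 / (1 + exp(−α(θ − β)))
Exponent: 1.8 × (0.6 − (-0.6)) = 2.1600
1/(1 + e^{-2.1600}) = 0.8966
P = 0.08 + 0.92 × 0.8966 = 0.9049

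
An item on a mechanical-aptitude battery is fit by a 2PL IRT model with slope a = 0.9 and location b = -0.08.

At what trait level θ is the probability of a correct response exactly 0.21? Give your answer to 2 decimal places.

-1.55

P(θ) = 1 / (1 + exp(−a(θ − b)))
logit = ln(0.2100/0.7900) = -1.3249
θ = b + logit/(a) = -0.08 + (-1.3249)/0.9000 = -1.5521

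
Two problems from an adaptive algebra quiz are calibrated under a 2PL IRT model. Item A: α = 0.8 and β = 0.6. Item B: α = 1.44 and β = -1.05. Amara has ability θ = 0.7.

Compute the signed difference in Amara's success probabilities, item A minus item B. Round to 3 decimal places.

-0.406

P(θ) = 1 / (1 + exp(−α(θ − β)))
P_A = 0.5200
P_B = 0.9255
P_A − P_B = -0.4055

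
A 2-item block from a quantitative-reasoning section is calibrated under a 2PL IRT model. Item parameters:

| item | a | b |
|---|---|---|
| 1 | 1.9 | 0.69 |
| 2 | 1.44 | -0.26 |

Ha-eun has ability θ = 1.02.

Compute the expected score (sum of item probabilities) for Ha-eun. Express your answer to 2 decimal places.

1.52

P(θ) = 1 / (1 + exp(−a(θ − b)))
P_1 = 1/(1+e^{-0.6270}) = 0.6518
P_2 = 1/(1+e^{-1.8432}) = 0.8633
E[score] = 0.6518 + 0.8633 = 1.5151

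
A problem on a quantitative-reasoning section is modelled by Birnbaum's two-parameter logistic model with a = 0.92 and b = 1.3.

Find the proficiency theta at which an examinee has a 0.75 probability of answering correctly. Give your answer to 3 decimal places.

P(theta) = 1 / (1 + exp(−a(theta − b)))
logit = ln(0.7500/0.2500) = 1.0986
theta = b + logit/(a) = 1.3 + 1.0986/0.9200 = 2.4941

2.494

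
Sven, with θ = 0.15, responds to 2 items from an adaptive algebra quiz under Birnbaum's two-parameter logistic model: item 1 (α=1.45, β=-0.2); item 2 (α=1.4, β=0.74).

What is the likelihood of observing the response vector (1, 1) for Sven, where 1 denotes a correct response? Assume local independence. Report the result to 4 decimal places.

P(θ) = 1 / (1 + exp(−α(θ − β)))
P_1 = 1/(1+e^{-0.5075}) = 0.6242
P_2 = 1/(1+e^{0.8260}) = 0.3045
L = P_1 × P_2 = 0.6242 × 0.3045 = 0.19007

0.1901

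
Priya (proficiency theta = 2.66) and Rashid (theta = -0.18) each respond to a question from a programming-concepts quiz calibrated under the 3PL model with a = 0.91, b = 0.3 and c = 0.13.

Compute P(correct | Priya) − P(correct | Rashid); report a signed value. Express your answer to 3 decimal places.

P(theta) = c + (1 − c) · 1 / (1 + exp(−a(theta − b)))
P(Priya) = 0.9090  [exponent 2.1476]
P(Rashid) = 0.4715  [exponent -0.4368]
Difference = 0.9090 − 0.4715 = 0.4376

0.438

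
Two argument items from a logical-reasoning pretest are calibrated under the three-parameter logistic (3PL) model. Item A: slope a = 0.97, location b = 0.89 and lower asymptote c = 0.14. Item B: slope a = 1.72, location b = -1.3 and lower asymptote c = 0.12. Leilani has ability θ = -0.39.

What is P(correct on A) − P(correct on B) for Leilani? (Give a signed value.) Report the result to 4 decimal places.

P(θ) = c + (1 − c) · 1 / (1 + exp(−a(θ − b)))
P_A = 0.3328
P_B = 0.8478
P_A − P_B = -0.5151

-0.5151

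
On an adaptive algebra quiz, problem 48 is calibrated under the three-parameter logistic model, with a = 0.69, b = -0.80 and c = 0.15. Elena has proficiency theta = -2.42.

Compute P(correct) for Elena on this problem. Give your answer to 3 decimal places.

0.359

P(theta) = c + (1 − c) · 1 / (1 + exp(−a(theta − b)))
Exponent: 0.69 × (-2.42 − (-0.80)) = -1.1178
1/(1 + e^{1.1178}) = 0.2464
P = 0.15 + 0.85 × 0.2464 = 0.3595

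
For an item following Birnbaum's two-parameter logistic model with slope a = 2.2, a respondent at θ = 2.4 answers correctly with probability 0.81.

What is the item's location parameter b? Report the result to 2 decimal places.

P(θ) = 1 / (1 + exp(−a(θ − b)))
logit(0.81) = ln(0.81/0.19) = 1.4500
b = θ − logit/(a) = 2.4 − 1.4500/2.2000 = 1.7409

1.74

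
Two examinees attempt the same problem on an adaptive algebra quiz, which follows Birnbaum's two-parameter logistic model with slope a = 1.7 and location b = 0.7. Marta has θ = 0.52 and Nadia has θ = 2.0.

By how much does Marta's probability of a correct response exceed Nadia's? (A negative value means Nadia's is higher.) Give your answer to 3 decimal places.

P(θ) = 1 / (1 + exp(−a(θ − b)))
P(Marta) = 0.4241  [exponent -0.3060]
P(Nadia) = 0.9011  [exponent 2.2100]
Difference = 0.4241 − 0.9011 = -0.4771

-0.477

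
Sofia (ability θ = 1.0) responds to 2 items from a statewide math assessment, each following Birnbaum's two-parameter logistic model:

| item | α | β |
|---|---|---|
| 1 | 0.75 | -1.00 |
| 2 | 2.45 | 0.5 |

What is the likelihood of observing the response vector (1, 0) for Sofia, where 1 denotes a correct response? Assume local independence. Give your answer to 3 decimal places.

P(θ) = 1 / (1 + exp(−α(θ − β)))
P_1 = 1/(1+e^{-1.5000}) = 0.8176
P_2 = 1/(1+e^{-1.2250}) = 0.7729
L = P_1 × (1−P_2) = 0.8176 × 0.2271 = 0.18564

0.186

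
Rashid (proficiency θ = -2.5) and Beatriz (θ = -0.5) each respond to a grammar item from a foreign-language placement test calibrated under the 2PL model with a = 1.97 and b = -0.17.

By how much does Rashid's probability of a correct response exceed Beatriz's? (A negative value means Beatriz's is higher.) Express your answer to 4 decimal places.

-0.3329

P(θ) = 1 / (1 + exp(−a(θ − b)))
P(Rashid) = 0.0100  [exponent -4.5901]
P(Beatriz) = 0.3430  [exponent -0.6501]
Difference = 0.0100 − 0.3430 = -0.3329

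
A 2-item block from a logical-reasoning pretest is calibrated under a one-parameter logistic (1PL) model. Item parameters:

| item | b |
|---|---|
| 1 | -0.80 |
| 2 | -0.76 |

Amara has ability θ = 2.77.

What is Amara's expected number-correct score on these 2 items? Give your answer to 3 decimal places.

1.944

P(θ) = 1 / (1 + exp(−(θ − b)))
P_1 = 1/(1+e^{-3.5700}) = 0.9726
P_2 = 1/(1+e^{-3.5300}) = 0.9715
E[score] = 0.9726 + 0.9715 = 1.9441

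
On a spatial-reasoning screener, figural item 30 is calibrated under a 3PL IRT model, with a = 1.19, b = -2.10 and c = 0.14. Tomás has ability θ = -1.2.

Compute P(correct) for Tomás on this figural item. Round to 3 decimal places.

P(θ) = c + (1 − c) · 1 / (1 + exp(−a(θ − b)))
Exponent: 1.19 × (-1.2 − (-2.10)) = 1.0710
1/(1 + e^{-1.0710}) = 0.7448
P = 0.14 + 0.86 × 0.7448 = 0.7805

0.781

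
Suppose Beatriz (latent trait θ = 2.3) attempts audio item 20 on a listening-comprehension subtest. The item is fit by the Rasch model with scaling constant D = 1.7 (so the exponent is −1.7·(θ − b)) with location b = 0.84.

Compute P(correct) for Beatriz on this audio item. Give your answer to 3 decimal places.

0.923

P(θ) = 1 / (1 + exp(−D·(θ − b)))
Exponent: 1.7 × (2.3 − 0.84) = 2.4820
1/(1 + e^{-2.4820}) = 0.9229
P = 0.9229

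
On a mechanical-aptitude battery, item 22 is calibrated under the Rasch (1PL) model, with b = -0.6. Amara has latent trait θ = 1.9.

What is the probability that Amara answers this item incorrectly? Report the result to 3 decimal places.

0.076

P(θ) = 1 / (1 + exp(−(θ − b)))
Exponent: (1.9 − (-0.6)) = 2.5000
1/(1 + e^{-2.5000}) = 0.9241
P = 0.9241
P(incorrect) = 1 − 0.9241 = 0.0759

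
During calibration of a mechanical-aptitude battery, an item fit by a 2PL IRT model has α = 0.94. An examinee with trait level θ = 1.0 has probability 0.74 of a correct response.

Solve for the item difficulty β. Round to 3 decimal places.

-0.113

P(θ) = 1 / (1 + exp(−α(θ − β)))
logit(0.74) = ln(0.74/0.26) = 1.0460
β = θ − logit/(α) = 1.0 − 1.0460/0.9400 = -0.1127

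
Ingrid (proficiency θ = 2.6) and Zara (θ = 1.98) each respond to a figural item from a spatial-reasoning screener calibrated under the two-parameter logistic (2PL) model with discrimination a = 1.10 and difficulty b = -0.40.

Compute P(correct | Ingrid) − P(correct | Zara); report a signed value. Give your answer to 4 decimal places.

0.0324

P(θ) = 1 / (1 + exp(−a(θ − b)))
P(Ingrid) = 0.9644  [exponent 3.3000]
P(Zara) = 0.9320  [exponent 2.6180]
Difference = 0.9644 − 0.9320 = 0.0324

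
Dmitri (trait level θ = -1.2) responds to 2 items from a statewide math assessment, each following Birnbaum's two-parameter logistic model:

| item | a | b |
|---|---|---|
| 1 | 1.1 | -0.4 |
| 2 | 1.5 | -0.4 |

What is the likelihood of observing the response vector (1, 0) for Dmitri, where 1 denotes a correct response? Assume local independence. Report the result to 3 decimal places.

0.225

P(θ) = 1 / (1 + exp(−a(θ − b)))
P_1 = 1/(1+e^{0.8800}) = 0.2932
P_2 = 1/(1+e^{1.2000}) = 0.2315
L = P_1 × (1−P_2) = 0.2932 × 0.7685 = 0.22531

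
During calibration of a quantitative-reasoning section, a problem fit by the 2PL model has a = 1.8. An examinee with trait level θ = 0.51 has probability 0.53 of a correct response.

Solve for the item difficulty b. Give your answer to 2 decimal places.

P(θ) = 1 / (1 + exp(−a(θ − b)))
logit(0.53) = ln(0.53/0.47) = 0.1201
b = θ − logit/(a) = 0.51 − 0.1201/1.8000 = 0.4433

0.44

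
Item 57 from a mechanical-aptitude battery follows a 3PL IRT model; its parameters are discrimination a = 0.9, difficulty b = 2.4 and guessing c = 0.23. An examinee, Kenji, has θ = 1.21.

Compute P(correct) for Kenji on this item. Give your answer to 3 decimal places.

P(θ) = c + (1 − c) · 1 / (1 + exp(−a(θ − b)))
Exponent: 0.9 × (1.21 − 2.4) = -1.0710
1/(1 + e^{1.0710}) = 0.2552
P = 0.23 + 0.77 × 0.2552 = 0.4265

0.427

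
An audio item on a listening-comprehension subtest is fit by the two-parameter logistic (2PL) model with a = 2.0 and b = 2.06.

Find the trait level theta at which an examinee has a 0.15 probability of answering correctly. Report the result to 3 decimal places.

1.193

P(theta) = 1 / (1 + exp(−a(theta − b)))
logit = ln(0.1500/0.8500) = -1.7346
theta = b + logit/(a) = 2.06 + (-1.7346)/2.0000 = 1.1927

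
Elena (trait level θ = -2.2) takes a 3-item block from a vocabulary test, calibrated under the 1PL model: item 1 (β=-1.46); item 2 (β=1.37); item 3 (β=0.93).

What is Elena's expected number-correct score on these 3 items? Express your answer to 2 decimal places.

P(θ) = 1 / (1 + exp(−(θ − β)))
P_1 = 1/(1+e^{0.7400}) = 0.3230
P_2 = 1/(1+e^{3.5700}) = 0.0274
P_3 = 1/(1+e^{3.1300}) = 0.0419
E[score] = 0.3230 + 0.0274 + 0.0419 = 0.3923

0.39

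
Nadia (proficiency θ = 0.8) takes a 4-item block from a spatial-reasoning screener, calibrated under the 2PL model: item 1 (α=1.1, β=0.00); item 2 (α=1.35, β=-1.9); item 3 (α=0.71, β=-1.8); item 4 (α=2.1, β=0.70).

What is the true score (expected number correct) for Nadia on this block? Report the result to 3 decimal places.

P(θ) = 1 / (1 + exp(−α(θ − β)))
P_1 = 1/(1+e^{-0.8800}) = 0.7068
P_2 = 1/(1+e^{-3.6450}) = 0.9745
P_3 = 1/(1+e^{-1.8460}) = 0.8637
P_4 = 1/(1+e^{-0.2100}) = 0.5523
E[score] = 0.7068 + 0.9745 + 0.8637 + 0.5523 = 3.0973

3.097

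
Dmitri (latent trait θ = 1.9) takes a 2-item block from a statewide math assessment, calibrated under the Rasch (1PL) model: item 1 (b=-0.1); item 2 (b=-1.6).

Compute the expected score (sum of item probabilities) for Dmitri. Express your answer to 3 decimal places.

1.851

P(θ) = 1 / (1 + exp(−(θ − b)))
P_1 = 1/(1+e^{-2.0000}) = 0.8808
P_2 = 1/(1+e^{-3.5000}) = 0.9707
E[score] = 0.8808 + 0.9707 = 1.8515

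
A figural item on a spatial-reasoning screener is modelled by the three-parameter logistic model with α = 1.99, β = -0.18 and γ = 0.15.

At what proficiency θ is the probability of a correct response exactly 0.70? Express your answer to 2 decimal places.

P(θ) = γ + (1 − γ) · 1 / (1 + exp(−α(θ − β)))
Remove guessing floor: (0.70 − 0.15)/(1 − 0.15) = 0.6471
logit = ln(0.6471/0.3529) = 0.6061
θ = β + logit/(α) = -0.18 + 0.6061/1.9900 = 0.1246

0.12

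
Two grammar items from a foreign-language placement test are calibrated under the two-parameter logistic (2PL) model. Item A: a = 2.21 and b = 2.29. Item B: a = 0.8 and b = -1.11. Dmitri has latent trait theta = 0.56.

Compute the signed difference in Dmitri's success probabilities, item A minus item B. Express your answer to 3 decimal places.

P(theta) = 1 / (1 + exp(−a(theta − b)))
P_A = 0.0214
P_B = 0.7918
P_A − P_B = -0.7704

-0.770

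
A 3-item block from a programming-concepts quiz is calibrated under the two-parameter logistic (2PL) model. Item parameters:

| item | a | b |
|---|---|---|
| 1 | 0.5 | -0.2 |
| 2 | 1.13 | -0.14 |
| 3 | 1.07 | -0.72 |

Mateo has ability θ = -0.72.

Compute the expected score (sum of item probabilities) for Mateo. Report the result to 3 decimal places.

1.277

P(θ) = 1 / (1 + exp(−a(θ − b)))
P_1 = 1/(1+e^{0.2600}) = 0.4354
P_2 = 1/(1+e^{0.6554}) = 0.3418
P_3 = 1/(1+e^{0.0000}) = 0.5000
E[score] = 0.4354 + 0.3418 + 0.5000 = 1.2771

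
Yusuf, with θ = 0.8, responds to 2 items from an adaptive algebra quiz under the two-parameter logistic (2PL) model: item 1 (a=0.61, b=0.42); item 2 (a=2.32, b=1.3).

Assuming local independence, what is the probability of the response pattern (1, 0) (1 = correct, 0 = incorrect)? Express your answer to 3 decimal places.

P(θ) = 1 / (1 + exp(−a(θ − b)))
P_1 = 1/(1+e^{-0.2318}) = 0.5577
P_2 = 1/(1+e^{1.1600}) = 0.2387
L = P_1 × (1−P_2) = 0.5577 × 0.7613 = 0.42459

0.425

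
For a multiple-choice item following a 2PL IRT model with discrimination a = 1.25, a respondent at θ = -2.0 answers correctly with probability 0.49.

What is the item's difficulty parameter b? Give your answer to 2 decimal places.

P(θ) = 1 / (1 + exp(−a(θ − b)))
logit(0.49) = ln(0.49/0.51) = -0.0400
b = θ − logit/(a) = -2.0 − (-0.0400)/1.2500 = -1.9680

-1.97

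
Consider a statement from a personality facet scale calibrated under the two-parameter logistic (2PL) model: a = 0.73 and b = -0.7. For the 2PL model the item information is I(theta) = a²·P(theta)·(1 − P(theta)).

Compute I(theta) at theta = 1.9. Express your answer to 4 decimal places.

0.0604

P = 1/(1+e^{-1.8980}) = 0.8697
P(1−P) = 0.8697 × 0.1303 = 0.1133
I = a² × P(1−P) = 0.73² × 0.1133 = 0.06040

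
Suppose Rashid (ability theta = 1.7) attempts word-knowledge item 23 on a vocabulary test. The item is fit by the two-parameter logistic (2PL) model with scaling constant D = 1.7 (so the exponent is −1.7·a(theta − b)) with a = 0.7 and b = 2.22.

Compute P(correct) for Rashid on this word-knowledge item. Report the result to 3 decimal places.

0.350

P(theta) = 1 / (1 + exp(−D·a(theta − b)))
Exponent: 1.7 × 0.7 × (1.7 − 2.22) = -0.6188
1/(1 + e^{0.6188}) = 0.3501
P = 0.3501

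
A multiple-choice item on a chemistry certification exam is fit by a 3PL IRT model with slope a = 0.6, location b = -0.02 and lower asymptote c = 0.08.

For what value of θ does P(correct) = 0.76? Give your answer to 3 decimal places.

1.716

P(θ) = c + (1 − c) · 1 / (1 + exp(−a(θ − b)))
Remove guessing floor: (0.76 − 0.08)/(1 − 0.08) = 0.7391
logit = ln(0.7391/0.2609) = 1.0415
θ = b + logit/(a) = -0.02 + 1.0415/0.6000 = 1.7158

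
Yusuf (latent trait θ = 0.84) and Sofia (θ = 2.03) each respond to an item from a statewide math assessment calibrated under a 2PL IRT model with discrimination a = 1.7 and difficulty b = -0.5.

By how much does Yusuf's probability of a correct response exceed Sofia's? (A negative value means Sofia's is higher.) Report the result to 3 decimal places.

P(θ) = 1 / (1 + exp(−a(θ − b)))
P(Yusuf) = 0.9070  [exponent 2.2780]
P(Sofia) = 0.9866  [exponent 4.3010]
Difference = 0.9070 − 0.9866 = -0.0796

-0.080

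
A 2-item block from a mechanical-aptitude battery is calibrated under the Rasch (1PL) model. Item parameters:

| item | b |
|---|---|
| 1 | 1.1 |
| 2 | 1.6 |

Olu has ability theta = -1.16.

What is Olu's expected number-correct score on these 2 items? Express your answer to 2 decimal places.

P(theta) = 1 / (1 + exp(−(theta − b)))
P_1 = 1/(1+e^{2.2600}) = 0.0945
P_2 = 1/(1+e^{2.7600}) = 0.0595
E[score] = 0.0945 + 0.0595 = 0.1540

0.15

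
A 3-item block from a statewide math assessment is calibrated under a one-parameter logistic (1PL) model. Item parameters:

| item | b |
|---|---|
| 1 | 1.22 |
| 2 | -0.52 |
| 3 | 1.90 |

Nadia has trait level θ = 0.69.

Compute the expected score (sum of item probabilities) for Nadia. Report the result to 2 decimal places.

P(θ) = 1 / (1 + exp(−(θ − b)))
P_1 = 1/(1+e^{0.5300}) = 0.3705
P_2 = 1/(1+e^{-1.2100}) = 0.7703
P_3 = 1/(1+e^{1.2100}) = 0.2297
E[score] = 0.3705 + 0.7703 + 0.2297 = 1.3705

1.37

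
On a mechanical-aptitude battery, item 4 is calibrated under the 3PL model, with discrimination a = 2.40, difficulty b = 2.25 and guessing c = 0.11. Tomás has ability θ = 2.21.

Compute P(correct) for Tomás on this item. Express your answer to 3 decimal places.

0.534

P(θ) = c + (1 − c) · 1 / (1 + exp(−a(θ − b)))
Exponent: 2.40 × (2.21 − 2.25) = -0.0960
1/(1 + e^{0.0960}) = 0.4760
P = 0.11 + 0.89 × 0.4760 = 0.5337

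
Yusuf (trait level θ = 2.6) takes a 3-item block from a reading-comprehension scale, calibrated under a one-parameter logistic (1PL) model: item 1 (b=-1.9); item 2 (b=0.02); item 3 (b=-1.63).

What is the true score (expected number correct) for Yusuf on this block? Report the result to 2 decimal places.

P(θ) = 1 / (1 + exp(−(θ − b)))
P_1 = 1/(1+e^{-4.5000}) = 0.9890
P_2 = 1/(1+e^{-2.5800}) = 0.9296
P_3 = 1/(1+e^{-4.2300}) = 0.9857
E[score] = 0.9890 + 0.9296 + 0.9857 = 2.9042

2.90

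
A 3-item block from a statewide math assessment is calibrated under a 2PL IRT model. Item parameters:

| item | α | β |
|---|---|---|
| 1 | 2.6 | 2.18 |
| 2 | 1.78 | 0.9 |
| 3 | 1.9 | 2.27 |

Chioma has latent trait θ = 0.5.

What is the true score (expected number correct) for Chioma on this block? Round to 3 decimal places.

P(θ) = 1 / (1 + exp(−α(θ − β)))
P_1 = 1/(1+e^{4.3680}) = 0.0125
P_2 = 1/(1+e^{0.7120}) = 0.3292
P_3 = 1/(1+e^{3.3630}) = 0.0335
E[score] = 0.0125 + 0.3292 + 0.0335 = 0.3751

0.375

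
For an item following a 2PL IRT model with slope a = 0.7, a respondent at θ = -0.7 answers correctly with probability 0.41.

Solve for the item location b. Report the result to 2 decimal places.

P(θ) = 1 / (1 + exp(−a(θ − b)))
logit(0.41) = ln(0.41/0.59) = -0.3640
b = θ − logit/(a) = -0.7 − (-0.3640)/0.7000 = -0.1800

-0.18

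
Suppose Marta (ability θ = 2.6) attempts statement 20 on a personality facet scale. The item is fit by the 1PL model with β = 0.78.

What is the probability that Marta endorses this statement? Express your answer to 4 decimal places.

P(θ) = 1 / (1 + exp(−(θ − β)))
Exponent: (2.6 − 0.78) = 1.8200
1/(1 + e^{-1.8200}) = 0.8606
P = 0.8606

0.8606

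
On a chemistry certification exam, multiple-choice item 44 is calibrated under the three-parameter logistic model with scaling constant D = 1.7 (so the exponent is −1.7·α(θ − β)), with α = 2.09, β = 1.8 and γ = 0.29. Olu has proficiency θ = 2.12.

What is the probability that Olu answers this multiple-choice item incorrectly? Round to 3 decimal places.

0.172

P(θ) = γ + (1 − γ) · 1 / (1 + exp(−D·α(θ − β)))
Exponent: 1.7 × 2.09 × (2.12 − 1.8) = 1.1370
1/(1 + e^{-1.1370}) = 0.7571
P = 0.29 + 0.71 × 0.7571 = 0.8276
P(incorrect) = 1 − 0.8276 = 0.1724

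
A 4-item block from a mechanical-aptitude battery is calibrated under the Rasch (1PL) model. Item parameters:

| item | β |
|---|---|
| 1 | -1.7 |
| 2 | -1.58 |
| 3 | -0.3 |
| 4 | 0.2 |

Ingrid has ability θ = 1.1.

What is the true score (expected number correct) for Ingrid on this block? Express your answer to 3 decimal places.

P(θ) = 1 / (1 + exp(−(θ − β)))
P_1 = 1/(1+e^{-2.8000}) = 0.9427
P_2 = 1/(1+e^{-2.6800}) = 0.9358
P_3 = 1/(1+e^{-1.4000}) = 0.8022
P_4 = 1/(1+e^{-0.9000}) = 0.7109
E[score] = 0.9427 + 0.9358 + 0.8022 + 0.7109 = 3.3916

3.392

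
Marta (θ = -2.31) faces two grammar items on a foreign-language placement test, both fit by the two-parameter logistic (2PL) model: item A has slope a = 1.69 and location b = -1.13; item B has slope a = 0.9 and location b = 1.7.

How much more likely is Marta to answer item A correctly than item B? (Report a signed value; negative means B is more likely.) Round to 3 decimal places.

0.093

P(θ) = 1 / (1 + exp(−a(θ − b)))
P_A = 0.1198
P_B = 0.0264
P_A − P_B = 0.0934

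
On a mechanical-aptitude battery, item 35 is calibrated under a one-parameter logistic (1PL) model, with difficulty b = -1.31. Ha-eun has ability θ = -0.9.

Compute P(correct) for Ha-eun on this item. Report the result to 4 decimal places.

0.6011

P(θ) = 1 / (1 + exp(−(θ − b)))
Exponent: (-0.9 − (-1.31)) = 0.4100
1/(1 + e^{-0.4100}) = 0.6011
P = 0.6011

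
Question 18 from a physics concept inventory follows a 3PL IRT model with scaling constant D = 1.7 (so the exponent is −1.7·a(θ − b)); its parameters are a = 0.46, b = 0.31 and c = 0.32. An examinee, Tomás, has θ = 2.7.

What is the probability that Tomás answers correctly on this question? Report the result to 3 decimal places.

0.909

P(θ) = c + (1 − c) · 1 / (1 + exp(−D·a(θ − b)))
Exponent: 1.7 × 0.46 × (2.7 − 0.31) = 1.8690
1/(1 + e^{-1.8690}) = 0.8663
P = 0.32 + 0.68 × 0.8663 = 0.9091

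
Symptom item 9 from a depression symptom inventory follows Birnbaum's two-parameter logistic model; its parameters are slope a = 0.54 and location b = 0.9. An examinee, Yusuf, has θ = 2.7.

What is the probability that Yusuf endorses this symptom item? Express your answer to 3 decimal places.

0.726

P(θ) = 1 / (1 + exp(−a(θ − b)))
Exponent: 0.54 × (2.7 − 0.9) = 0.9720
1/(1 + e^{-0.9720}) = 0.7255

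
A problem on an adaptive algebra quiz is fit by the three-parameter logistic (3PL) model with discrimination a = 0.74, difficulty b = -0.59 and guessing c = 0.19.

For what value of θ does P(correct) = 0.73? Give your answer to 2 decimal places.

P(θ) = c + (1 − c) · 1 / (1 + exp(−a(θ − b)))
Remove guessing floor: (0.73 − 0.19)/(1 − 0.19) = 0.6667
logit = ln(0.6667/0.3333) = 0.6931
θ = b + logit/(a) = -0.59 + 0.6931/0.7400 = 0.3467

0.35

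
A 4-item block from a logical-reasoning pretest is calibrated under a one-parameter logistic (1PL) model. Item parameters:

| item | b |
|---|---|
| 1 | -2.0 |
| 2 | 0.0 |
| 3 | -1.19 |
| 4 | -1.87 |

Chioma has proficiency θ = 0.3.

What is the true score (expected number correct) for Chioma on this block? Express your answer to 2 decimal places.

3.20

P(θ) = 1 / (1 + exp(−(θ − b)))
P_1 = 1/(1+e^{-2.3000}) = 0.9089
P_2 = 1/(1+e^{-0.3000}) = 0.5744
P_3 = 1/(1+e^{-1.4900}) = 0.8161
P_4 = 1/(1+e^{-2.1700}) = 0.8975
E[score] = 0.9089 + 0.5744 + 0.8161 + 0.8975 = 3.1969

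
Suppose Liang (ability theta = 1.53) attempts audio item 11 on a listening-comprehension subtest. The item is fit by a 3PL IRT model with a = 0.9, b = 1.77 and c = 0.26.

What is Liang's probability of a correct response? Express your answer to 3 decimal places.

0.590

P(theta) = c + (1 − c) · 1 / (1 + exp(−a(theta − b)))
Exponent: 0.9 × (1.53 − 1.77) = -0.2160
1/(1 + e^{0.2160}) = 0.4462
P = 0.26 + 0.74 × 0.4462 = 0.5902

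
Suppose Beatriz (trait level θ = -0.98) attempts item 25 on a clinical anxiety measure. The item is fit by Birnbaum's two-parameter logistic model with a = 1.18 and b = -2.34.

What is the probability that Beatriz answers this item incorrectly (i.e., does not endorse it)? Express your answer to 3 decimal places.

0.167

P(θ) = 1 / (1 + exp(−a(θ − b)))
Exponent: 1.18 × (-0.98 − (-2.34)) = 1.6048
1/(1 + e^{-1.6048}) = 0.8327
P(incorrect) = 1 − 0.8327 = 0.1673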